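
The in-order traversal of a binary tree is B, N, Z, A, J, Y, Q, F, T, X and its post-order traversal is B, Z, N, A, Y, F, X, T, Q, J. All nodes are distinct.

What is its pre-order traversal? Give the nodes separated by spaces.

The last element of post-order is the root; it splits in-order into left and right subtrees.
Root J: left subtree has 4 nodes {B, N, Z, A}, right has 5 {Y, Q, F, T, X}.
  Root A: left subtree has 3 nodes {B, N, Z}, right has 0 { }.
    Root N: left subtree has 1 node {B}, right has 1 {Z}.
  Root Q: left subtree has 1 node {Y}, right has 3 {F, T, X}.
    Root T: left subtree has 1 node {F}, right has 1 {X}.

J A N B Z Q Y T F X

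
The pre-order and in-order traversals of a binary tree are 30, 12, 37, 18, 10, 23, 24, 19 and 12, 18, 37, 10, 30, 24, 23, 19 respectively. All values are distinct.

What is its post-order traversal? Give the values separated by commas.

The first element of pre-order is the root; it splits in-order into left and right subtrees.
Root 30: left subtree has 4 nodes {12, 18, 37, 10}, right has 3 {24, 23, 19}.
  Root 12: left subtree has 0 nodes { }, right has 3 {18, 37, 10}.
    Root 37: left subtree has 1 node {18}, right has 1 {10}.
  Root 23: left subtree has 1 node {24}, right has 1 {19}.

18, 10, 37, 12, 24, 19, 23, 30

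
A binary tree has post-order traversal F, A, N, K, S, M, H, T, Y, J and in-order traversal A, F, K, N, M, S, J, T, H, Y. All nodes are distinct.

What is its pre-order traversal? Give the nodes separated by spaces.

J M K A F N S Y T H

The last element of post-order is the root; it splits in-order into left and right subtrees.
Root J: left subtree has 6 nodes {A, F, K, N, M, S}, right has 3 {T, H, Y}.
  Root M: left subtree has 4 nodes {A, F, K, N}, right has 1 {S}.
    Root K: left subtree has 2 nodes {A, F}, right has 1 {N}.
      Root A: left subtree has 0 nodes { }, right has 1 {F}.
  Root Y: left subtree has 2 nodes {T, H}, right has 0 { }.
    Root T: left subtree has 0 nodes { }, right has 1 {H}.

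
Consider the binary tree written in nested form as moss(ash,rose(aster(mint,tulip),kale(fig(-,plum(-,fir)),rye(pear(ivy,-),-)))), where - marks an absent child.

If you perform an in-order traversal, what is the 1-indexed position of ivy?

In-order visits the left subtree, then the node, then the right subtree.
At moss: go left to ash.
  ash is a leaf — visit ash.
Visit moss.
At moss: go right to rose.
  At rose: go left to aster.
    At aster: go left to mint.
      mint is a leaf — visit mint.
    Visit aster.
    At aster: go right to tulip.
      tulip is a leaf — visit tulip.
  Visit rose.
  At rose: go right to kale.
    At kale: go left to fig.
      At fig: no left child.
      Visit fig.
      At fig: go right to plum.
        At plum: no left child.
        Visit plum.
        At plum: go right to fir.
          fir is a leaf — visit fir.
    Visit kale.
    At kale: go right to rye.
      At rye: go left to pear.
        At pear: go left to ivy.
          ivy is a leaf — visit ivy.
        Visit pear.
        At pear: no right child.
      Visit rye.
      At rye: no right child.
Full in-order sequence: ash, moss, mint, aster, tulip, rose, fig, plum, fir, kale, ivy, pear, rye.

11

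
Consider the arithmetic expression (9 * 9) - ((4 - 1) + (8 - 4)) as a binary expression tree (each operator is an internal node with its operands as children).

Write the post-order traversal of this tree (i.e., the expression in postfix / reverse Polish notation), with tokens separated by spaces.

9 9 * 4 1 - 8 4 - + -

Post-order on an expression tree gives postfix notation: for each operator, emit left operand, right operand, then the operator.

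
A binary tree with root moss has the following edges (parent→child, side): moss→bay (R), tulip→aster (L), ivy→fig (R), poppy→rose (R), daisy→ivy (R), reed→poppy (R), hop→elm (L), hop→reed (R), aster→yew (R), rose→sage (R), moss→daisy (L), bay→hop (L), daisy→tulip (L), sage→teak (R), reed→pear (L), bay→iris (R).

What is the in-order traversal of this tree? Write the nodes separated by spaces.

aster yew tulip daisy ivy fig moss elm hop pear reed poppy rose sage teak bay iris

In-order visits the left subtree, then the node, then the right subtree.
At moss: go left to daisy.
  At daisy: go left to tulip.
    At tulip: go left to aster.
      At aster: no left child.
      Visit aster.
      At aster: go right to yew.
        yew is a leaf — visit yew.
    Visit tulip.
    At tulip: no right child.
  Visit daisy.
  At daisy: go right to ivy.
    At ivy: no left child.
    Visit ivy.
    At ivy: go right to fig.
      fig is a leaf — visit fig.
Visit moss.
At moss: go right to bay.
  At bay: go left to hop.
    At hop: go left to elm.
      elm is a leaf — visit elm.
    Visit hop.
    At hop: go right to reed.
      At reed: go left to pear.
        pear is a leaf — visit pear.
      Visit reed.
      At reed: go right to poppy.
        At poppy: no left child.
        Visit poppy.
        At poppy: go right to rose.
          At rose: no left child.
          Visit rose.
          At rose: go right to sage.
            At sage: no left child.
            Visit sage.
            At sage: go right to teak.
              teak is a leaf — visit teak.
  Visit bay.
  At bay: go right to iris.
    iris is a leaf — visit iris.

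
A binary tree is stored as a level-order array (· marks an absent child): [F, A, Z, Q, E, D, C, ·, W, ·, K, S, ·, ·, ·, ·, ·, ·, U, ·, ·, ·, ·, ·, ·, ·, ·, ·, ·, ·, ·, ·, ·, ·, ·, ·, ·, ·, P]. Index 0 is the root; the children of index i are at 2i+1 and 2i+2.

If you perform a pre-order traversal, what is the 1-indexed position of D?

Pre-order visits the node, then its left subtree, then its right subtree.
Visit F.
At F: go left to A.
  Visit A.
  At A: go left to Q.
    Visit Q.
    At Q: no left child.
    At Q: go right to W.
      Visit W.
      At W: no left child.
      At W: go right to U.
        Visit U.
        At U: no left child.
        At U: go right to P.
          P is a leaf — visit P.
  At A: go right to E.
    Visit E.
    At E: no left child.
    At E: go right to K.
      K is a leaf — visit K.
At F: go right to Z.
  Visit Z.
  At Z: go left to D.
    Visit D.
    At D: go left to S.
      S is a leaf — visit S.
    At D: no right child.
  At Z: go right to C.
    C is a leaf — visit C.
Full pre-order sequence: F, A, Q, W, U, P, E, K, Z, D, S, C.

10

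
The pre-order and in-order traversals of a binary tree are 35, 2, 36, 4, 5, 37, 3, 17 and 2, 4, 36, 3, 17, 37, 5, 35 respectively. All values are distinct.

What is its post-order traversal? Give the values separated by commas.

4, 17, 3, 37, 5, 36, 2, 35

The first element of pre-order is the root; it splits in-order into left and right subtrees.
Root 35: left subtree has 7 nodes {2, 4, 36, 3, 17, 37, 5}, right has 0 { }.
  Root 2: left subtree has 0 nodes { }, right has 6 {4, 36, 3, 17, 37, 5}.
    Root 36: left subtree has 1 node {4}, right has 4 {3, 17, 37, 5}.
      Root 5: left subtree has 3 nodes {3, 17, 37}, right has 0 { }.
        Root 37: left subtree has 2 nodes {3, 17}, right has 0 { }.
          Root 3: left subtree has 0 nodes { }, right has 1 {17}.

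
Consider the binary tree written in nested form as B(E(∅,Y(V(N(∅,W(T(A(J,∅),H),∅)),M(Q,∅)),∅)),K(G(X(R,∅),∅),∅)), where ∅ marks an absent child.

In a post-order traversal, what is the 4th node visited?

T

Post-order visits the left subtree, then the right subtree, then the node.
At B: go left to E.
  At E: no left child.
  At E: go right to Y.
    At Y: go left to V.
      At V: go left to N.
        At N: no left child.
        At N: go right to W.
          At W: go left to T.
            At T: go left to A.
              At A: go left to J.
                J is a leaf — visit J.
              At A: no right child.
              Visit A.
            At T: go right to H.
              H is a leaf — visit H.
            Visit T.
          At W: no right child.
          Visit W.
        Visit N.
      At V: go right to M.
        At M: go left to Q.
          Q is a leaf — visit Q.
        At M: no right child.
        Visit M.
      Visit V.
    At Y: no right child.
    Visit Y.
  Visit E.
At B: go right to K.
  At K: go left to G.
    At G: go left to X.
      At X: go left to R.
        R is a leaf — visit R.
      At X: no right child.
      Visit X.
    At G: no right child.
    Visit G.
  At K: no right child.
  Visit K.
Visit B.
Full post-order sequence: J, A, H, T, W, N, Q, M, V, Y, E, R, X, G, K, B.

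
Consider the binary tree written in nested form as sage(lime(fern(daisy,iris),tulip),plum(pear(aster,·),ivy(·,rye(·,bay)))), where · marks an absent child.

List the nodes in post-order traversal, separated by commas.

Post-order visits the left subtree, then the right subtree, then the node.
At sage: go left to lime.
  At lime: go left to fern.
    At fern: go left to daisy.
      daisy is a leaf — visit daisy.
    At fern: go right to iris.
      iris is a leaf — visit iris.
    Visit fern.
  At lime: go right to tulip.
    tulip is a leaf — visit tulip.
  Visit lime.
At sage: go right to plum.
  At plum: go left to pear.
    At pear: go left to aster.
      aster is a leaf — visit aster.
    At pear: no right child.
    Visit pear.
  At plum: go right to ivy.
    At ivy: no left child.
    At ivy: go right to rye.
      At rye: no left child.
      At rye: go right to bay.
        bay is a leaf — visit bay.
      Visit rye.
    Visit ivy.
  Visit plum.
Visit sage.

daisy, iris, fern, tulip, lime, aster, pear, bay, rye, ivy, plum, sage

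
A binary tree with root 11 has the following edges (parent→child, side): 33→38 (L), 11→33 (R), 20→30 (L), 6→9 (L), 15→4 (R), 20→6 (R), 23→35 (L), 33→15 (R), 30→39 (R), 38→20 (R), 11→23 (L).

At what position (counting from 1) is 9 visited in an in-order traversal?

8

In-order visits the left subtree, then the node, then the right subtree.
At 11: go left to 23.
  At 23: go left to 35.
    35 is a leaf — visit 35.
  Visit 23.
  At 23: no right child.
Visit 11.
At 11: go right to 33.
  At 33: go left to 38.
    At 38: no left child.
    Visit 38.
    At 38: go right to 20.
      At 20: go left to 30.
        At 30: no left child.
        Visit 30.
        At 30: go right to 39.
          39 is a leaf — visit 39.
      Visit 20.
      At 20: go right to 6.
        At 6: go left to 9.
          9 is a leaf — visit 9.
        Visit 6.
        At 6: no right child.
  Visit 33.
  At 33: go right to 15.
    At 15: no left child.
    Visit 15.
    At 15: go right to 4.
      4 is a leaf — visit 4.
Full in-order sequence: 35, 23, 11, 38, 30, 39, 20, 9, 6, 33, 15, 4.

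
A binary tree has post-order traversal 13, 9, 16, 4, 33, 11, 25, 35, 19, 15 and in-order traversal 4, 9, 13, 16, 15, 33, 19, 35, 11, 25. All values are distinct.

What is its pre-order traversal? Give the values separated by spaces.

15 4 16 9 13 19 33 35 25 11

The last element of post-order is the root; it splits in-order into left and right subtrees.
Root 15: left subtree has 4 nodes {4, 9, 13, 16}, right has 5 {33, 19, 35, 11, 25}.
  Root 4: left subtree has 0 nodes { }, right has 3 {9, 13, 16}.
    Root 16: left subtree has 2 nodes {9, 13}, right has 0 { }.
      Root 9: left subtree has 0 nodes { }, right has 1 {13}.
  Root 19: left subtree has 1 node {33}, right has 3 {35, 11, 25}.
    Root 35: left subtree has 0 nodes { }, right has 2 {11, 25}.
      Root 25: left subtree has 1 node {11}, right has 0 { }.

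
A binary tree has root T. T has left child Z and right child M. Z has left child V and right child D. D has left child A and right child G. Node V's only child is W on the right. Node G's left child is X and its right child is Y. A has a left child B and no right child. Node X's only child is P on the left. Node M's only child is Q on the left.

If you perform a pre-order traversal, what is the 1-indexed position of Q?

Pre-order visits the node, then its left subtree, then its right subtree.
Visit T.
At T: go left to Z.
  Visit Z.
  At Z: go left to V.
    Visit V.
    At V: no left child.
    At V: go right to W.
      W is a leaf — visit W.
  At Z: go right to D.
    Visit D.
    At D: go left to A.
      Visit A.
      At A: go left to B.
        B is a leaf — visit B.
      At A: no right child.
    At D: go right to G.
      Visit G.
      At G: go left to X.
        Visit X.
        At X: go left to P.
          P is a leaf — visit P.
        At X: no right child.
      At G: go right to Y.
        Y is a leaf — visit Y.
At T: go right to M.
  Visit M.
  At M: go left to Q.
    Q is a leaf — visit Q.
  At M: no right child.
Full pre-order sequence: T, Z, V, W, D, A, B, G, X, P, Y, M, Q.

13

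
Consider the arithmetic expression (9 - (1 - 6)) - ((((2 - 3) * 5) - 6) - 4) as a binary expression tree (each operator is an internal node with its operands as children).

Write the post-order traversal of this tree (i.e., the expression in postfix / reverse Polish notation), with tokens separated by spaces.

Post-order on an expression tree gives postfix notation: for each operator, emit left operand, right operand, then the operator.

9 1 6 - - 2 3 - 5 * 6 - 4 - -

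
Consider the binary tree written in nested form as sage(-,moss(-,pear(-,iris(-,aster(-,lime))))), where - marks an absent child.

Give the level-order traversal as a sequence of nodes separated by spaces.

sage moss pear iris aster lime

Level-order visits nodes level by level from the root, left to right within each level.
Level 0: sage
Level 1: moss
Level 2: pear
Level 3: iris
Level 4: aster
Level 5: lime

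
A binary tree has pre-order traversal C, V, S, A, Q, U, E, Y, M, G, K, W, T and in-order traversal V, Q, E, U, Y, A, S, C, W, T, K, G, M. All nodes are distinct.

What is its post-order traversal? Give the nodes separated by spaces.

E Y U Q A S V T W K G M C

The first element of pre-order is the root; it splits in-order into left and right subtrees.
Root C: left subtree has 7 nodes {V, Q, E, U, Y, A, S}, right has 5 {W, T, K, G, M}.
  Root V: left subtree has 0 nodes { }, right has 6 {Q, E, U, Y, A, S}.
    Root S: left subtree has 5 nodes {Q, E, U, Y, A}, right has 0 { }.
      Root A: left subtree has 4 nodes {Q, E, U, Y}, right has 0 { }.
        Root Q: left subtree has 0 nodes { }, right has 3 {E, U, Y}.
          Root U: left subtree has 1 node {E}, right has 1 {Y}.
  Root M: left subtree has 4 nodes {W, T, K, G}, right has 0 { }.
    Root G: left subtree has 3 nodes {W, T, K}, right has 0 { }.
      Root K: left subtree has 2 nodes {W, T}, right has 0 { }.
        Root W: left subtree has 0 nodes { }, right has 1 {T}.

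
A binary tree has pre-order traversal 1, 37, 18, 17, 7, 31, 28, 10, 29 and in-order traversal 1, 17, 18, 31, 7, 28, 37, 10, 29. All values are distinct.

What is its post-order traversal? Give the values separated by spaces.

17 31 28 7 18 29 10 37 1

The first element of pre-order is the root; it splits in-order into left and right subtrees.
Root 1: left subtree has 0 nodes { }, right has 8 {17, 18, 31, 7, 28, 37, 10, 29}.
  Root 37: left subtree has 5 nodes {17, 18, 31, 7, 28}, right has 2 {10, 29}.
    Root 18: left subtree has 1 node {17}, right has 3 {31, 7, 28}.
      Root 7: left subtree has 1 node {31}, right has 1 {28}.
    Root 10: left subtree has 0 nodes { }, right has 1 {29}.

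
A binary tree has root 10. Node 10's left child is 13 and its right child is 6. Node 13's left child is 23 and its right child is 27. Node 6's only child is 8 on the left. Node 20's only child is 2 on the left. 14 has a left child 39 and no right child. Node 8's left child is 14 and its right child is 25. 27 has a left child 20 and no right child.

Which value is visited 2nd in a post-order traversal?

2

Post-order visits the left subtree, then the right subtree, then the node.
At 10: go left to 13.
  At 13: go left to 23.
    23 is a leaf — visit 23.
  At 13: go right to 27.
    At 27: go left to 20.
      At 20: go left to 2.
        2 is a leaf — visit 2.
      At 20: no right child.
      Visit 20.
    At 27: no right child.
    Visit 27.
  Visit 13.
At 10: go right to 6.
  At 6: go left to 8.
    At 8: go left to 14.
      At 14: go left to 39.
        39 is a leaf — visit 39.
      At 14: no right child.
      Visit 14.
    At 8: go right to 25.
      25 is a leaf — visit 25.
    Visit 8.
  At 6: no right child.
  Visit 6.
Visit 10.
Full post-order sequence: 23, 2, 20, 27, 13, 39, 14, 25, 8, 6, 10.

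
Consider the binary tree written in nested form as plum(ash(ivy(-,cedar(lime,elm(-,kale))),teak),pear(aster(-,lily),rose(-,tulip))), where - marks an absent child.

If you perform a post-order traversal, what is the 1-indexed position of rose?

11

Post-order visits the left subtree, then the right subtree, then the node.
At plum: go left to ash.
  At ash: go left to ivy.
    At ivy: no left child.
    At ivy: go right to cedar.
      At cedar: go left to lime.
        lime is a leaf — visit lime.
      At cedar: go right to elm.
        At elm: no left child.
        At elm: go right to kale.
          kale is a leaf — visit kale.
        Visit elm.
      Visit cedar.
    Visit ivy.
  At ash: go right to teak.
    teak is a leaf — visit teak.
  Visit ash.
At plum: go right to pear.
  At pear: go left to aster.
    At aster: no left child.
    At aster: go right to lily.
      lily is a leaf — visit lily.
    Visit aster.
  At pear: go right to rose.
    At rose: no left child.
    At rose: go right to tulip.
      tulip is a leaf — visit tulip.
    Visit rose.
  Visit pear.
Visit plum.
Full post-order sequence: lime, kale, elm, cedar, ivy, teak, ash, lily, aster, tulip, rose, pear, plum.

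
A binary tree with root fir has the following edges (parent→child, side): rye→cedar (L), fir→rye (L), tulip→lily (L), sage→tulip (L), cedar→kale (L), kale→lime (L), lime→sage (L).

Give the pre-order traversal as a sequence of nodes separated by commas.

fir, rye, cedar, kale, lime, sage, tulip, lily

Pre-order visits the node, then its left subtree, then its right subtree.
Visit fir.
At fir: go left to rye.
  Visit rye.
  At rye: go left to cedar.
    Visit cedar.
    At cedar: go left to kale.
      Visit kale.
      At kale: go left to lime.
        Visit lime.
        At lime: go left to sage.
          Visit sage.
          At sage: go left to tulip.
            Visit tulip.
            At tulip: go left to lily.
              lily is a leaf — visit lily.
            At tulip: no right child.
          At sage: no right child.
        At lime: no right child.
      At kale: no right child.
    At cedar: no right child.
  At rye: no right child.
At fir: no right child.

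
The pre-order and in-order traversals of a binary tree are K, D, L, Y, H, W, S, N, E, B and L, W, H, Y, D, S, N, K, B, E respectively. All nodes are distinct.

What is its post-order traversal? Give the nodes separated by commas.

The first element of pre-order is the root; it splits in-order into left and right subtrees.
Root K: left subtree has 7 nodes {L, W, H, Y, D, S, N}, right has 2 {B, E}.
  Root D: left subtree has 4 nodes {L, W, H, Y}, right has 2 {S, N}.
    Root L: left subtree has 0 nodes { }, right has 3 {W, H, Y}.
      Root Y: left subtree has 2 nodes {W, H}, right has 0 { }.
        Root H: left subtree has 1 node {W}, right has 0 { }.
    Root S: left subtree has 0 nodes { }, right has 1 {N}.
  Root E: left subtree has 1 node {B}, right has 0 { }.

W, H, Y, L, N, S, D, B, E, K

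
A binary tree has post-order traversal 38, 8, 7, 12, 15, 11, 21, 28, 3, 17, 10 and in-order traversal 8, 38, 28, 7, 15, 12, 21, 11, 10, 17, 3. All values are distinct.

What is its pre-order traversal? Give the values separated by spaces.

10 28 8 38 21 15 7 12 11 17 3

The last element of post-order is the root; it splits in-order into left and right subtrees.
Root 10: left subtree has 8 nodes {8, 38, 28, 7, 15, 12, 21, 11}, right has 2 {17, 3}.
  Root 28: left subtree has 2 nodes {8, 38}, right has 5 {7, 15, 12, 21, 11}.
    Root 8: left subtree has 0 nodes { }, right has 1 {38}.
    Root 21: left subtree has 3 nodes {7, 15, 12}, right has 1 {11}.
      Root 15: left subtree has 1 node {7}, right has 1 {12}.
  Root 17: left subtree has 0 nodes { }, right has 1 {3}.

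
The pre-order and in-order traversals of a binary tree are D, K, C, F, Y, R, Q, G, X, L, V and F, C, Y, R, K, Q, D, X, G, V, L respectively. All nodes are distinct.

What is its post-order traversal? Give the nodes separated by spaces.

The first element of pre-order is the root; it splits in-order into left and right subtrees.
Root D: left subtree has 6 nodes {F, C, Y, R, K, Q}, right has 4 {X, G, V, L}.
  Root K: left subtree has 4 nodes {F, C, Y, R}, right has 1 {Q}.
    Root C: left subtree has 1 node {F}, right has 2 {Y, R}.
      Root Y: left subtree has 0 nodes { }, right has 1 {R}.
  Root G: left subtree has 1 node {X}, right has 2 {V, L}.
    Root L: left subtree has 1 node {V}, right has 0 { }.

F R Y C Q K X V L G D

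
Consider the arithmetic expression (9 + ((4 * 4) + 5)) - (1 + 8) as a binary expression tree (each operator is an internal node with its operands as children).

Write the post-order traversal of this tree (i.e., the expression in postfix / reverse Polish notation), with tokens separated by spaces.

Post-order on an expression tree gives postfix notation: for each operator, emit left operand, right operand, then the operator.

9 4 4 * 5 + + 1 8 + -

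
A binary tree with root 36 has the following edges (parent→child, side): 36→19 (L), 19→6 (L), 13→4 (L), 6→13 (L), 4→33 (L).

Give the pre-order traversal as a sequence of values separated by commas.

36, 19, 6, 13, 4, 33

Pre-order visits the node, then its left subtree, then its right subtree.
Visit 36.
At 36: go left to 19.
  Visit 19.
  At 19: go left to 6.
    Visit 6.
    At 6: go left to 13.
      Visit 13.
      At 13: go left to 4.
        Visit 4.
        At 4: go left to 33.
          33 is a leaf — visit 33.
        At 4: no right child.
      At 13: no right child.
    At 6: no right child.
  At 19: no right child.
At 36: no right child.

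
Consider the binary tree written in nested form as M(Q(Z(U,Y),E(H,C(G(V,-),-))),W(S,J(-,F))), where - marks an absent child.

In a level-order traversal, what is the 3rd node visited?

W

Level-order visits nodes level by level from the root, left to right within each level.
Level 0: M
Level 1: Q, W
Level 2: Z, E, S, J
Level 3: U, Y, H, C, F
Level 4: G
Level 5: V
Full level-order sequence: M, Q, W, Z, E, S, J, U, Y, H, C, F, G, V.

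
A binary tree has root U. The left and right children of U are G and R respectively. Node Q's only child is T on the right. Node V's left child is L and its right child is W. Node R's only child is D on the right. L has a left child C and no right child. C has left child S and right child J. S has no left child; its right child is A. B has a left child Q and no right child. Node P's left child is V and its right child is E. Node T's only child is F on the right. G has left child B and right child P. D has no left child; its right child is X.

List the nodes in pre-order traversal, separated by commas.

U, G, B, Q, T, F, P, V, L, C, S, A, J, W, E, R, D, X

Pre-order visits the node, then its left subtree, then its right subtree.
Visit U.
At U: go left to G.
  Visit G.
  At G: go left to B.
    Visit B.
    At B: go left to Q.
      Visit Q.
      At Q: no left child.
      At Q: go right to T.
        Visit T.
        At T: no left child.
        At T: go right to F.
          F is a leaf — visit F.
    At B: no right child.
  At G: go right to P.
    Visit P.
    At P: go left to V.
      Visit V.
      At V: go left to L.
        Visit L.
        At L: go left to C.
          Visit C.
          At C: go left to S.
            Visit S.
            At S: no left child.
            At S: go right to A.
              A is a leaf — visit A.
          At C: go right to J.
            J is a leaf — visit J.
        At L: no right child.
      At V: go right to W.
        W is a leaf — visit W.
    At P: go right to E.
      E is a leaf — visit E.
At U: go right to R.
  Visit R.
  At R: no left child.
  At R: go right to D.
    Visit D.
    At D: no left child.
    At D: go right to X.
      X is a leaf — visit X.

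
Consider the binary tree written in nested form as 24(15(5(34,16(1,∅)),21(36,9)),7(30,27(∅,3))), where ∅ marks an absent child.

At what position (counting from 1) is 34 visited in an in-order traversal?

In-order visits the left subtree, then the node, then the right subtree.
At 24: go left to 15.
  At 15: go left to 5.
    At 5: go left to 34.
      34 is a leaf — visit 34.
    Visit 5.
    At 5: go right to 16.
      At 16: go left to 1.
        1 is a leaf — visit 1.
      Visit 16.
      At 16: no right child.
  Visit 15.
  At 15: go right to 21.
    At 21: go left to 36.
      36 is a leaf — visit 36.
    Visit 21.
    At 21: go right to 9.
      9 is a leaf — visit 9.
Visit 24.
At 24: go right to 7.
  At 7: go left to 30.
    30 is a leaf — visit 30.
  Visit 7.
  At 7: go right to 27.
    At 27: no left child.
    Visit 27.
    At 27: go right to 3.
      3 is a leaf — visit 3.
Full in-order sequence: 34, 5, 1, 16, 15, 36, 21, 9, 24, 30, 7, 27, 3.

1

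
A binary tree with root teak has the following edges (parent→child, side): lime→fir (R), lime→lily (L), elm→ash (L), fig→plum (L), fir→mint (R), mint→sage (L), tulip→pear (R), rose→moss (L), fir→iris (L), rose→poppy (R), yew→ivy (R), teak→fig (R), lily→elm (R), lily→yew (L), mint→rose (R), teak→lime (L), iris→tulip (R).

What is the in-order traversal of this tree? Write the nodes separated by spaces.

In-order visits the left subtree, then the node, then the right subtree.
At teak: go left to lime.
  At lime: go left to lily.
    At lily: go left to yew.
      At yew: no left child.
      Visit yew.
      At yew: go right to ivy.
        ivy is a leaf — visit ivy.
    Visit lily.
    At lily: go right to elm.
      At elm: go left to ash.
        ash is a leaf — visit ash.
      Visit elm.
      At elm: no right child.
  Visit lime.
  At lime: go right to fir.
    At fir: go left to iris.
      At iris: no left child.
      Visit iris.
      At iris: go right to tulip.
        At tulip: no left child.
        Visit tulip.
        At tulip: go right to pear.
          pear is a leaf — visit pear.
    Visit fir.
    At fir: go right to mint.
      At mint: go left to sage.
        sage is a leaf — visit sage.
      Visit mint.
      At mint: go right to rose.
        At rose: go left to moss.
          moss is a leaf — visit moss.
        Visit rose.
        At rose: go right to poppy.
          poppy is a leaf — visit poppy.
Visit teak.
At teak: go right to fig.
  At fig: go left to plum.
    plum is a leaf — visit plum.
  Visit fig.
  At fig: no right child.

yew ivy lily ash elm lime iris tulip pear fir sage mint moss rose poppy teak plum fig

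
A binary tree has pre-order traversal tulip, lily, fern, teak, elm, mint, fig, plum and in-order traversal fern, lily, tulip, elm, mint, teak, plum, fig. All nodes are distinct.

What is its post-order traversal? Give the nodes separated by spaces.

The first element of pre-order is the root; it splits in-order into left and right subtrees.
Root tulip: left subtree has 2 nodes {fern, lily}, right has 5 {elm, mint, teak, plum, fig}.
  Root lily: left subtree has 1 node {fern}, right has 0 { }.
  Root teak: left subtree has 2 nodes {elm, mint}, right has 2 {plum, fig}.
    Root elm: left subtree has 0 nodes { }, right has 1 {mint}.
    Root fig: left subtree has 1 node {plum}, right has 0 { }.

fern lily mint elm plum fig teak tulip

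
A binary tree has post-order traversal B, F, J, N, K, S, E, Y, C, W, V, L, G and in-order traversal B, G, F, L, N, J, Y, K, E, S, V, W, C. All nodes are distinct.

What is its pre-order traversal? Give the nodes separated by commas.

G, B, L, F, V, Y, N, J, E, K, S, W, C

The last element of post-order is the root; it splits in-order into left and right subtrees.
Root G: left subtree has 1 node {B}, right has 11 {F, L, N, J, Y, K, E, S, V, W, C}.
  Root L: left subtree has 1 node {F}, right has 9 {N, J, Y, K, E, S, V, W, C}.
    Root V: left subtree has 6 nodes {N, J, Y, K, E, S}, right has 2 {W, C}.
      Root Y: left subtree has 2 nodes {N, J}, right has 3 {K, E, S}.
        Root N: left subtree has 0 nodes { }, right has 1 {J}.
        Root E: left subtree has 1 node {K}, right has 1 {S}.
      Root W: left subtree has 0 nodes { }, right has 1 {C}.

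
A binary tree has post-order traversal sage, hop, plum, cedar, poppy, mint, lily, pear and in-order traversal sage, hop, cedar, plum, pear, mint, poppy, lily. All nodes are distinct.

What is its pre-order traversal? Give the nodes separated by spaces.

pear cedar hop sage plum lily mint poppy

The last element of post-order is the root; it splits in-order into left and right subtrees.
Root pear: left subtree has 4 nodes {sage, hop, cedar, plum}, right has 3 {mint, poppy, lily}.
  Root cedar: left subtree has 2 nodes {sage, hop}, right has 1 {plum}.
    Root hop: left subtree has 1 node {sage}, right has 0 { }.
  Root lily: left subtree has 2 nodes {mint, poppy}, right has 0 { }.
    Root mint: left subtree has 0 nodes { }, right has 1 {poppy}.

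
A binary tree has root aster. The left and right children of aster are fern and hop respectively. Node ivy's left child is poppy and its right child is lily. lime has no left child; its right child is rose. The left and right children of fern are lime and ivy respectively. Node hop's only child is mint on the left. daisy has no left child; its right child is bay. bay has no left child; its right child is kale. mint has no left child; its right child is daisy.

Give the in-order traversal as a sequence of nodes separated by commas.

lime, rose, fern, poppy, ivy, lily, aster, mint, daisy, bay, kale, hop

In-order visits the left subtree, then the node, then the right subtree.
At aster: go left to fern.
  At fern: go left to lime.
    At lime: no left child.
    Visit lime.
    At lime: go right to rose.
      rose is a leaf — visit rose.
  Visit fern.
  At fern: go right to ivy.
    At ivy: go left to poppy.
      poppy is a leaf — visit poppy.
    Visit ivy.
    At ivy: go right to lily.
      lily is a leaf — visit lily.
Visit aster.
At aster: go right to hop.
  At hop: go left to mint.
    At mint: no left child.
    Visit mint.
    At mint: go right to daisy.
      At daisy: no left child.
      Visit daisy.
      At daisy: go right to bay.
        At bay: no left child.
        Visit bay.
        At bay: go right to kale.
          kale is a leaf — visit kale.
  Visit hop.
  At hop: no right child.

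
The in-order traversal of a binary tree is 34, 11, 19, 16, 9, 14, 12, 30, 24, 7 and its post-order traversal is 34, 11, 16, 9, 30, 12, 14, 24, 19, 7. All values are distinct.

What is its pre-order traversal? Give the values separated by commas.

7, 19, 11, 34, 24, 14, 9, 16, 12, 30

The last element of post-order is the root; it splits in-order into left and right subtrees.
Root 7: left subtree has 9 nodes {34, 11, 19, 16, 9, 14, 12, 30, 24}, right has 0 { }.
  Root 19: left subtree has 2 nodes {34, 11}, right has 6 {16, 9, 14, 12, 30, 24}.
    Root 11: left subtree has 1 node {34}, right has 0 { }.
    Root 24: left subtree has 5 nodes {16, 9, 14, 12, 30}, right has 0 { }.
      Root 14: left subtree has 2 nodes {16, 9}, right has 2 {12, 30}.
        Root 9: left subtree has 1 node {16}, right has 0 { }.
        Root 12: left subtree has 0 nodes { }, right has 1 {30}.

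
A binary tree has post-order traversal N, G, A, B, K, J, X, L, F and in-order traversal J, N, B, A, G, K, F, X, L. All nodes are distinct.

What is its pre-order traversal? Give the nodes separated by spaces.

F J K B N A G L X

The last element of post-order is the root; it splits in-order into left and right subtrees.
Root F: left subtree has 6 nodes {J, N, B, A, G, K}, right has 2 {X, L}.
  Root J: left subtree has 0 nodes { }, right has 5 {N, B, A, G, K}.
    Root K: left subtree has 4 nodes {N, B, A, G}, right has 0 { }.
      Root B: left subtree has 1 node {N}, right has 2 {A, G}.
        Root A: left subtree has 0 nodes { }, right has 1 {G}.
  Root L: left subtree has 1 node {X}, right has 0 { }.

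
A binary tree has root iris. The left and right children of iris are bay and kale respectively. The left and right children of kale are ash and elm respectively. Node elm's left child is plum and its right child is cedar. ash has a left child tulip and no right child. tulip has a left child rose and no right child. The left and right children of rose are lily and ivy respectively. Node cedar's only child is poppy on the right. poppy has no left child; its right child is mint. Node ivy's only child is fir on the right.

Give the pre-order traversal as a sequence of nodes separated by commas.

iris, bay, kale, ash, tulip, rose, lily, ivy, fir, elm, plum, cedar, poppy, mint

Pre-order visits the node, then its left subtree, then its right subtree.
Visit iris.
At iris: go left to bay.
  bay is a leaf — visit bay.
At iris: go right to kale.
  Visit kale.
  At kale: go left to ash.
    Visit ash.
    At ash: go left to tulip.
      Visit tulip.
      At tulip: go left to rose.
        Visit rose.
        At rose: go left to lily.
          lily is a leaf — visit lily.
        At rose: go right to ivy.
          Visit ivy.
          At ivy: no left child.
          At ivy: go right to fir.
            fir is a leaf — visit fir.
      At tulip: no right child.
    At ash: no right child.
  At kale: go right to elm.
    Visit elm.
    At elm: go left to plum.
      plum is a leaf — visit plum.
    At elm: go right to cedar.
      Visit cedar.
      At cedar: no left child.
      At cedar: go right to poppy.
        Visit poppy.
        At poppy: no left child.
        At poppy: go right to mint.
          mint is a leaf — visit mint.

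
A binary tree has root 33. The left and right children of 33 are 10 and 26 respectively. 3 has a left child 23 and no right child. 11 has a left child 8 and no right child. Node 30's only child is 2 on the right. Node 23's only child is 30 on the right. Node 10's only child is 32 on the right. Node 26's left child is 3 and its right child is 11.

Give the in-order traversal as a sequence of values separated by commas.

10, 32, 33, 23, 30, 2, 3, 26, 8, 11

In-order visits the left subtree, then the node, then the right subtree.
At 33: go left to 10.
  At 10: no left child.
  Visit 10.
  At 10: go right to 32.
    32 is a leaf — visit 32.
Visit 33.
At 33: go right to 26.
  At 26: go left to 3.
    At 3: go left to 23.
      At 23: no left child.
      Visit 23.
      At 23: go right to 30.
        At 30: no left child.
        Visit 30.
        At 30: go right to 2.
          2 is a leaf — visit 2.
    Visit 3.
    At 3: no right child.
  Visit 26.
  At 26: go right to 11.
    At 11: go left to 8.
      8 is a leaf — visit 8.
    Visit 11.
    At 11: no right child.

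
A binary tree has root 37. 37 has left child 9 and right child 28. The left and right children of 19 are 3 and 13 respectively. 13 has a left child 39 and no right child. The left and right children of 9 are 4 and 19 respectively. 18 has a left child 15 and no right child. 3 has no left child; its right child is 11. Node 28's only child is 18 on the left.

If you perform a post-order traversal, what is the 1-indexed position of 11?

2

Post-order visits the left subtree, then the right subtree, then the node.
At 37: go left to 9.
  At 9: go left to 4.
    4 is a leaf — visit 4.
  At 9: go right to 19.
    At 19: go left to 3.
      At 3: no left child.
      At 3: go right to 11.
        11 is a leaf — visit 11.
      Visit 3.
    At 19: go right to 13.
      At 13: go left to 39.
        39 is a leaf — visit 39.
      At 13: no right child.
      Visit 13.
    Visit 19.
  Visit 9.
At 37: go right to 28.
  At 28: go left to 18.
    At 18: go left to 15.
      15 is a leaf — visit 15.
    At 18: no right child.
    Visit 18.
  At 28: no right child.
  Visit 28.
Visit 37.
Full post-order sequence: 4, 11, 3, 39, 13, 19, 9, 15, 18, 28, 37.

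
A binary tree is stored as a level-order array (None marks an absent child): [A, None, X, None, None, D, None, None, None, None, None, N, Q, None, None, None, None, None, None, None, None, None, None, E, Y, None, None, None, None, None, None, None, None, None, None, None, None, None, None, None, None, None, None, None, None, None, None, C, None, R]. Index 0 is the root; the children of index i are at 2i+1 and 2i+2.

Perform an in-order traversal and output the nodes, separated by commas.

A, C, E, N, R, Y, D, Q, X

In-order visits the left subtree, then the node, then the right subtree.
At A: no left child.
Visit A.
At A: go right to X.
  At X: go left to D.
    At D: go left to N.
      At N: go left to E.
        At E: go left to C.
          C is a leaf — visit C.
        Visit E.
        At E: no right child.
      Visit N.
      At N: go right to Y.
        At Y: go left to R.
          R is a leaf — visit R.
        Visit Y.
        At Y: no right child.
    Visit D.
    At D: go right to Q.
      Q is a leaf — visit Q.
  Visit X.
  At X: no right child.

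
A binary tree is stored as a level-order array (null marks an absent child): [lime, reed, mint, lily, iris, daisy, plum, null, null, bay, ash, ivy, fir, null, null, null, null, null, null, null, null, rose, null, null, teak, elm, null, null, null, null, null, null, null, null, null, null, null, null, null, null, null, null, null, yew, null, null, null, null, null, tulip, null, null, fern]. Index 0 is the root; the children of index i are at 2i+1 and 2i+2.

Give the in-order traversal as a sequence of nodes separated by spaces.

lily reed bay iris yew rose ash lime ivy tulip teak daisy elm fern fir mint plum

In-order visits the left subtree, then the node, then the right subtree.
At lime: go left to reed.
  At reed: go left to lily.
    lily is a leaf — visit lily.
  Visit reed.
  At reed: go right to iris.
    At iris: go left to bay.
      bay is a leaf — visit bay.
    Visit iris.
    At iris: go right to ash.
      At ash: go left to rose.
        At rose: go left to yew.
          yew is a leaf — visit yew.
        Visit rose.
        At rose: no right child.
      Visit ash.
      At ash: no right child.
Visit lime.
At lime: go right to mint.
  At mint: go left to daisy.
    At daisy: go left to ivy.
      At ivy: no left child.
      Visit ivy.
      At ivy: go right to teak.
        At teak: go left to tulip.
          tulip is a leaf — visit tulip.
        Visit teak.
        At teak: no right child.
    Visit daisy.
    At daisy: go right to fir.
      At fir: go left to elm.
        At elm: no left child.
        Visit elm.
        At elm: go right to fern.
          fern is a leaf — visit fern.
      Visit fir.
      At fir: no right child.
  Visit mint.
  At mint: go right to plum.
    plum is a leaf — visit plum.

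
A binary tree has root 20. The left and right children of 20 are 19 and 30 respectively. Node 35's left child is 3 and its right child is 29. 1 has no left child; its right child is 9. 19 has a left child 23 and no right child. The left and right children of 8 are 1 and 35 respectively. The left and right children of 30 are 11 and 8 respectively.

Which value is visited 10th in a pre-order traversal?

3

Pre-order visits the node, then its left subtree, then its right subtree.
Visit 20.
At 20: go left to 19.
  Visit 19.
  At 19: go left to 23.
    23 is a leaf — visit 23.
  At 19: no right child.
At 20: go right to 30.
  Visit 30.
  At 30: go left to 11.
    11 is a leaf — visit 11.
  At 30: go right to 8.
    Visit 8.
    At 8: go left to 1.
      Visit 1.
      At 1: no left child.
      At 1: go right to 9.
        9 is a leaf — visit 9.
    At 8: go right to 35.
      Visit 35.
      At 35: go left to 3.
        3 is a leaf — visit 3.
      At 35: go right to 29.
        29 is a leaf — visit 29.
Full pre-order sequence: 20, 19, 23, 30, 11, 8, 1, 9, 35, 3, 29.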